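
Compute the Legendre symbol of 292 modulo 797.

Factor out 2: 292 = 2^2·73. Since 797 ≡ 5 (mod 8), (2/797) = -1, and (2/797)^2 = +1. Now have (73/797).
73 ≡ 1 (mod 4), so quadratic reciprocity gives (73/797) = (797/73). Reduce: 797 ≡ 67 (mod 73). Now have (67/73).
73 ≡ 1 (mod 4), so quadratic reciprocity gives (67/73) = (73/67). Reduce: 73 ≡ 6 (mod 67). Now have (6/67).
Factor out 2: 6 = 2·3. Since 67 ≡ 3 (mod 8), (2/67) = -1. Now have -(3/67).
Both 3 ≡ 3 and 67 ≡ 3 (mod 4), so reciprocity gives (3/67) = -(67/3). Reduce: 67 ≡ 1 (mod 3). Now have (1/3).
(1/3) = 1. Collecting the sign factors: 1.

1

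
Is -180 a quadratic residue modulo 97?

Pull out -1: (-180|97) = (-1|97)·(180|97). Since 97 ≡ 1 (mod 4), (-1|97) = +1. Now have (180|97).
Reduce the numerator: 180 ≡ 83 (mod 97), so (180|97) = (83|97).
97 ≡ 1 (mod 4), so quadratic reciprocity gives (83|97) = (97|83). Reduce: 97 ≡ 14 (mod 83). Now have (14|83).
Factor out 2: 14 = 2·7. Since 83 ≡ 3 (mod 8), (2|83) = -1. Now have -(7|83).
Both 7 ≡ 3 and 83 ≡ 3 (mod 4), so reciprocity gives (7|83) = -(83|7). Reduce: 83 ≡ 6 (mod 7). Now have (6|7).
Factor out 2: 6 = 2·3. Since 7 ≡ 7 (mod 8), (2|7) = +1. Now have (3|7).
Both 3 ≡ 3 and 7 ≡ 3 (mod 4), so reciprocity gives (3|7) = -(7|3). Reduce: 7 ≡ 1 (mod 3). Now have -(1|3).
(1|3) = 1. Collecting the sign factors: -1.
(-180|97) = -1, and 97 is prime, so -180 is not a quadratic residue mod 97.

no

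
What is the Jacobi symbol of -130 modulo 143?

0

(-130/143)
  = (13/143)    [-130 ≡ 13 mod 143]
  = (143/13)    [QR: 13 ≡ 1 mod 4, sign kept]
  = (0/13)    [143 ≡ 0 mod 13]
  = 0    [numerator 0, gcd > 1]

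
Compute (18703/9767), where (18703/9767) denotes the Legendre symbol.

(18703/9767)
  = (8936/9767)    [18703 ≡ 8936 mod 9767]
  = (1117/9767)    [9767 ≡ 7 mod 8 ⇒ (2/9767)^3 = +1]
  = (9767/1117)    [QR: 1117 ≡ 1 mod 4, sign kept]
  = (831/1117)    [9767 ≡ 831 mod 1117]
  = (1117/831)    [QR: 1117 ≡ 1 mod 4, sign kept]
  = (286/831)    [1117 ≡ 286 mod 831]
  = (143/831)    [831 ≡ 7 mod 8 ⇒ (2/831) = +1]
  = -(831/143)    [QR: both ≡ 3 mod 4, sign flips]
  = -(116/143)    [831 ≡ 116 mod 143]
  = -(29/143)    [143 ≡ 7 mod 8 ⇒ (2/143)^2 = +1]
  = -(143/29)    [QR: 29 ≡ 1 mod 4, sign kept]
  = -(27/29)    [143 ≡ 27 mod 29]
  = -(29/27)    [QR: 29 ≡ 1 mod 4, sign kept]
  = -(2/27)    [29 ≡ 2 mod 27]
  = (1/27)    [27 ≡ 3 mod 8 ⇒ (2/27) = -1]
  = 1    [(1/27) = 1]

1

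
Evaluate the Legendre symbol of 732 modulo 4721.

Factor out 2: 732 = 2^2·183. Since 4721 ≡ 1 (mod 8), (2/4721) = +1, and (2/4721)^2 = +1. Now have (183/4721).
4721 ≡ 1 (mod 4), so quadratic reciprocity gives (183/4721) = (4721/183). Reduce: 4721 ≡ 146 (mod 183). Now have (146/183).
Factor out 2: 146 = 2·73. Since 183 ≡ 7 (mod 8), (2/183) = +1. Now have (73/183).
73 ≡ 1 (mod 4), so quadratic reciprocity gives (73/183) = (183/73). Reduce: 183 ≡ 37 (mod 73). Now have (37/73).
37 ≡ 1 (mod 4), so quadratic reciprocity gives (37/73) = (73/37). Reduce: 73 ≡ 36 (mod 37). Now have (36/37).
Factor out 2: 36 = 2^2·9. Since 37 ≡ 5 (mod 8), (2/37) = -1, and (2/37)^2 = +1. Now have (9/37).
9 ≡ 1 (mod 4), so quadratic reciprocity gives (9/37) = (37/9). Reduce: 37 ≡ 1 (mod 9). Now have (1/9).
(1/9) = 1. Collecting the sign factors: 1.

1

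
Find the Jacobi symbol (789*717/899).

-1

By multiplicativity, (789·717/899) = (789/899)·(717/899).
First factor (789/899):
789 ≡ 1 (mod 4), so quadratic reciprocity gives (789/899) = (899/789). Reduce: 899 ≡ 110 (mod 789). Now have (110/789).
Factor out 2: 110 = 2·55. Since 789 ≡ 5 (mod 8), (2/789) = -1. Now have -(55/789).
789 ≡ 1 (mod 4), so quadratic reciprocity gives (55/789) = (789/55). Reduce: 789 ≡ 19 (mod 55). Now have -(19/55).
Both 19 ≡ 3 and 55 ≡ 3 (mod 4), so reciprocity gives (19/55) = -(55/19). Reduce: 55 ≡ 17 (mod 19). Now have (17/19).
17 ≡ 1 (mod 4), so quadratic reciprocity gives (17/19) = (19/17). Reduce: 19 ≡ 2 (mod 17). Now have (2/17).
Factor out 2: 2 = 2. Since 17 ≡ 1 (mod 8), (2/17) = +1. Now have (1/17).
(1/17) = 1. Collecting the sign factors: 1.
Second factor (717/899):
717 ≡ 1 (mod 4), so quadratic reciprocity gives (717/899) = (899/717). Reduce: 899 ≡ 182 (mod 717). Now have (182/717).
Factor out 2: 182 = 2·91. Since 717 ≡ 5 (mod 8), (2/717) = -1. Now have -(91/717).
717 ≡ 1 (mod 4), so quadratic reciprocity gives (91/717) = (717/91). Reduce: 717 ≡ 80 (mod 91). Now have -(80/91).
Factor out 2: 80 = 2^4·5. Since 91 ≡ 3 (mod 8), (2/91) = -1, and (2/91)^4 = +1. Now have -(5/91).
5 ≡ 1 (mod 4), so quadratic reciprocity gives (5/91) = (91/5). Reduce: 91 ≡ 1 (mod 5). Now have -(1/5).
(1/5) = 1. Collecting the sign factors: -1.
Product: (1)·(-1) = -1.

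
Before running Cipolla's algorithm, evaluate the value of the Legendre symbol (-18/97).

1

(-18/97)
  = (18/97)    [97 ≡ 1 mod 4 ⇒ (-1/97) = +1]
  = (9/97)    [97 ≡ 1 mod 8 ⇒ (2/97) = +1]
  = (97/9)    [QR: 9 ≡ 1 mod 4, sign kept]
  = (7/9)    [97 ≡ 7 mod 9]
  = (9/7)    [QR: 9 ≡ 1 mod 4, sign kept]
  = (2/7)    [9 ≡ 2 mod 7]
  = (1/7)    [7 ≡ 7 mod 8 ⇒ (2/7) = +1]
  = 1    [(1/7) = 1]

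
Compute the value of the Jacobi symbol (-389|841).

1

Pull out -1: (-389|841) = (-1|841)·(389|841). Since 841 ≡ 1 (mod 4), (-1|841) = +1. Now have (389|841).
389 ≡ 1 (mod 4), so quadratic reciprocity gives (389|841) = (841|389). Reduce: 841 ≡ 63 (mod 389). Now have (63|389).
389 ≡ 1 (mod 4), so quadratic reciprocity gives (63|389) = (389|63). Reduce: 389 ≡ 11 (mod 63). Now have (11|63).
Both 11 ≡ 3 and 63 ≡ 3 (mod 4), so reciprocity gives (11|63) = -(63|11). Reduce: 63 ≡ 8 (mod 11). Now have -(8|11).
Factor out 2: 8 = 2^3. Since 11 ≡ 3 (mod 8), (2|11) = -1, and (2|11)^3 = -1. Now have (1|11).
(1|11) = 1. Collecting the sign factors: 1.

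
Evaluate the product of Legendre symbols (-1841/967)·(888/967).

By multiplicativity, (-1841·888/967) = (-1841/967)·(888/967).
First factor (-1841/967):
Reduce the numerator: -1841 ≡ 93 (mod 967), so (-1841/967) = (93/967).
93 ≡ 1 (mod 4), so quadratic reciprocity gives (93/967) = (967/93). Reduce: 967 ≡ 37 (mod 93). Now have (37/93).
37 ≡ 1 (mod 4), so quadratic reciprocity gives (37/93) = (93/37). Reduce: 93 ≡ 19 (mod 37). Now have (19/37).
37 ≡ 1 (mod 4), so quadratic reciprocity gives (19/37) = (37/19). Reduce: 37 ≡ 18 (mod 19). Now have (18/19).
Factor out 2: 18 = 2·9. Since 19 ≡ 3 (mod 8), (2/19) = -1. Now have -(9/19).
9 ≡ 1 (mod 4), so quadratic reciprocity gives (9/19) = (19/9). Reduce: 19 ≡ 1 (mod 9). Now have -(1/9).
(1/9) = 1. Collecting the sign factors: -1.
Second factor (888/967):
Factor out 2: 888 = 2^3·111. Since 967 ≡ 7 (mod 8), (2/967) = +1, and (2/967)^3 = +1. Now have (111/967).
Both 111 ≡ 3 and 967 ≡ 3 (mod 4), so reciprocity gives (111/967) = -(967/111). Reduce: 967 ≡ 79 (mod 111). Now have -(79/111).
Both 79 ≡ 3 and 111 ≡ 3 (mod 4), so reciprocity gives (79/111) = -(111/79). Reduce: 111 ≡ 32 (mod 79). Now have (32/79).
Factor out 2: 32 = 2^5. Since 79 ≡ 7 (mod 8), (2/79) = +1, and (2/79)^5 = +1. Now have (1/79).
(1/79) = 1. Collecting the sign factors: 1.
Product: (-1)·(1) = -1.

-1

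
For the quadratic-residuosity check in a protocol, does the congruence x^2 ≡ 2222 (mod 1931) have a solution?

(2222|1931)
  = (291|1931)    [2222 ≡ 291 mod 1931]
  = -(1931|291)    [QR: both ≡ 3 mod 4, sign flips]
  = -(185|291)    [1931 ≡ 185 mod 291]
  = -(291|185)    [QR: 185 ≡ 1 mod 4, sign kept]
  = -(106|185)    [291 ≡ 106 mod 185]
  = -(53|185)    [185 ≡ 1 mod 8 ⇒ (2|185) = +1]
  = -(185|53)    [QR: 53 ≡ 1 mod 4, sign kept]
  = -(26|53)    [185 ≡ 26 mod 53]
  = (13|53)    [53 ≡ 5 mod 8 ⇒ (2|53) = -1]
  = (53|13)    [QR: 13 ≡ 1 mod 4, sign kept]
  = (1|13)    [53 ≡ 1 mod 13]
  = 1    [(1|13) = 1]
The Legendre symbol is 1, so x^2 ≡ 2222 (mod 1931) has solution.

yes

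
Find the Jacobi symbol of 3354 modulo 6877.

0

(3354|6877)
  = -(1677|6877)    [6877 ≡ 5 mod 8 ⇒ (2|6877) = -1]
  = -(6877|1677)    [QR: 1677 ≡ 1 mod 4, sign kept]
  = -(169|1677)    [6877 ≡ 169 mod 1677]
  = -(1677|169)    [QR: 169 ≡ 1 mod 4, sign kept]
  = -(156|169)    [1677 ≡ 156 mod 169]
  = -(39|169)    [169 ≡ 1 mod 8 ⇒ (2|169)^2 = +1]
  = -(169|39)    [QR: 169 ≡ 1 mod 4, sign kept]
  = -(13|39)    [169 ≡ 13 mod 39]
  = -(39|13)    [QR: 13 ≡ 1 mod 4, sign kept]
  = -(0|13)    [39 ≡ 0 mod 13]
  = 0    [numerator 0, gcd > 1]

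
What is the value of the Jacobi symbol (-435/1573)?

(-435/1573)
  = (1138/1573)    [-435 ≡ 1138 mod 1573]
  = -(569/1573)    [1573 ≡ 5 mod 8 ⇒ (2/1573) = -1]
  = -(1573/569)    [QR: 569 ≡ 1 mod 4, sign kept]
  = -(435/569)    [1573 ≡ 435 mod 569]
  = -(569/435)    [QR: 569 ≡ 1 mod 4, sign kept]
  = -(134/435)    [569 ≡ 134 mod 435]
  = (67/435)    [435 ≡ 3 mod 8 ⇒ (2/435) = -1]
  = -(435/67)    [QR: both ≡ 3 mod 4, sign flips]
  = -(33/67)    [435 ≡ 33 mod 67]
  = -(67/33)    [QR: 33 ≡ 1 mod 4, sign kept]
  = -(1/33)    [67 ≡ 1 mod 33]
  = -1    [(1/33) = 1]

-1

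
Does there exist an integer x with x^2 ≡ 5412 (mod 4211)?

yes

(5412/4211)
  = (1201/4211)    [5412 ≡ 1201 mod 4211]
  = (4211/1201)    [QR: 1201 ≡ 1 mod 4, sign kept]
  = (608/1201)    [4211 ≡ 608 mod 1201]
  = (19/1201)    [1201 ≡ 1 mod 8 ⇒ (2/1201)^5 = +1]
  = (1201/19)    [QR: 1201 ≡ 1 mod 4, sign kept]
  = (4/19)    [1201 ≡ 4 mod 19]
  = (1/19)    [19 ≡ 3 mod 8 ⇒ (2/19)^2 = +1]
  = 1    [(1/19) = 1]
The Legendre symbol is 1, so x^2 ≡ 5412 (mod 4211) has solution.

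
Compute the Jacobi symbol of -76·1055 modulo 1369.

By multiplicativity, (-76·1055 / 1369) = (-76 / 1369)·(1055 / 1369).
First factor (-76 / 1369):
Reduce the numerator: -76 ≡ 1293 (mod 1369), so (-76 / 1369) = (1293 / 1369).
1293 ≡ 1 (mod 4), so quadratic reciprocity gives (1293 / 1369) = (1369 / 1293). Reduce: 1369 ≡ 76 (mod 1293). Now have (76 / 1293).
Factor out 2: 76 = 2^2·19. Since 1293 ≡ 5 (mod 8), (2 / 1293) = -1, and (2 / 1293)^2 = +1. Now have (19 / 1293).
1293 ≡ 1 (mod 4), so quadratic reciprocity gives (19 / 1293) = (1293 / 19). Reduce: 1293 ≡ 1 (mod 19). Now have (1 / 19).
(1 / 19) = 1. Collecting the sign factors: 1.
Second factor (1055 / 1369):
1369 ≡ 1 (mod 4), so quadratic reciprocity gives (1055 / 1369) = (1369 / 1055). Reduce: 1369 ≡ 314 (mod 1055). Now have (314 / 1055).
Factor out 2: 314 = 2·157. Since 1055 ≡ 7 (mod 8), (2 / 1055) = +1. Now have (157 / 1055).
157 ≡ 1 (mod 4), so quadratic reciprocity gives (157 / 1055) = (1055 / 157). Reduce: 1055 ≡ 113 (mod 157). Now have (113 / 157).
113 ≡ 1 (mod 4), so quadratic reciprocity gives (113 / 157) = (157 / 113). Reduce: 157 ≡ 44 (mod 113). Now have (44 / 113).
Factor out 2: 44 = 2^2·11. Since 113 ≡ 1 (mod 8), (2 / 113) = +1, and (2 / 113)^2 = +1. Now have (11 / 113).
113 ≡ 1 (mod 4), so quadratic reciprocity gives (11 / 113) = (113 / 11). Reduce: 113 ≡ 3 (mod 11). Now have (3 / 11).
Both 3 ≡ 3 and 11 ≡ 3 (mod 4), so reciprocity gives (3 / 11) = -(11 / 3). Reduce: 11 ≡ 2 (mod 3). Now have -(2 / 3).
Factor out 2: 2 = 2. Since 3 ≡ 3 (mod 8), (2 / 3) = -1. Now have (1 / 3).
(1 / 3) = 1. Collecting the sign factors: 1.
Product: (1)·(1) = 1.

1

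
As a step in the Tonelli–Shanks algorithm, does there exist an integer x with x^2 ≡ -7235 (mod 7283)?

Reduce the numerator: -7235 ≡ 48 (mod 7283), so (-7235/7283) = (48/7283).
Factor out 2: 48 = 2^4·3. Since 7283 ≡ 3 (mod 8), (2/7283) = -1, and (2/7283)^4 = +1. Now have (3/7283).
Both 3 ≡ 3 and 7283 ≡ 3 (mod 4), so reciprocity gives (3/7283) = -(7283/3). Reduce: 7283 ≡ 2 (mod 3). Now have -(2/3).
Factor out 2: 2 = 2. Since 3 ≡ 3 (mod 8), (2/3) = -1. Now have (1/3).
(1/3) = 1. Collecting the sign factors: 1.
The Legendre symbol is 1, so x^2 ≡ -7235 (mod 7283) has solution.

yes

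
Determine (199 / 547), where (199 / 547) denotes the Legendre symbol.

1

(199 / 547)
  = -(547 / 199)    [QR: both ≡ 3 mod 4, sign flips]
  = -(149 / 199)    [547 ≡ 149 mod 199]
  = -(199 / 149)    [QR: 149 ≡ 1 mod 4, sign kept]
  = -(50 / 149)    [199 ≡ 50 mod 149]
  = (25 / 149)    [149 ≡ 5 mod 8 ⇒ (2 / 149) = -1]
  = (149 / 25)    [QR: 25 ≡ 1 mod 4, sign kept]
  = (24 / 25)    [149 ≡ 24 mod 25]
  = (3 / 25)    [25 ≡ 1 mod 8 ⇒ (2 / 25)^3 = +1]
  = (25 / 3)    [QR: 25 ≡ 1 mod 4, sign kept]
  = (1 / 3)    [25 ≡ 1 mod 3]
  = 1    [(1 / 3) = 1]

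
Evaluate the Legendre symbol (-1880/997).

-1

Pull out -1: (-1880/997) = (-1/997)·(1880/997). Since 997 ≡ 1 (mod 4), (-1/997) = +1. Now have (1880/997).
Reduce the numerator: 1880 ≡ 883 (mod 997), so (1880/997) = (883/997).
997 ≡ 1 (mod 4), so quadratic reciprocity gives (883/997) = (997/883). Reduce: 997 ≡ 114 (mod 883). Now have (114/883).
Factor out 2: 114 = 2·57. Since 883 ≡ 3 (mod 8), (2/883) = -1. Now have -(57/883).
57 ≡ 1 (mod 4), so quadratic reciprocity gives (57/883) = (883/57). Reduce: 883 ≡ 28 (mod 57). Now have -(28/57).
Factor out 2: 28 = 2^2·7. Since 57 ≡ 1 (mod 8), (2/57) = +1, and (2/57)^2 = +1. Now have -(7/57).
57 ≡ 1 (mod 4), so quadratic reciprocity gives (7/57) = (57/7). Reduce: 57 ≡ 1 (mod 7). Now have -(1/7).
(1/7) = 1. Collecting the sign factors: -1.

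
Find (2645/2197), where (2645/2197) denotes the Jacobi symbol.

(2645/2197)
  = (448/2197)    [2645 ≡ 448 mod 2197]
  = (7/2197)    [2197 ≡ 5 mod 8 ⇒ (2/2197)^6 = +1]
  = (2197/7)    [QR: 2197 ≡ 1 mod 4, sign kept]
  = (6/7)    [2197 ≡ 6 mod 7]
  = (3/7)    [7 ≡ 7 mod 8 ⇒ (2/7) = +1]
  = -(7/3)    [QR: both ≡ 3 mod 4, sign flips]
  = -(1/3)    [7 ≡ 1 mod 3]
  = -1    [(1/3) = 1]

-1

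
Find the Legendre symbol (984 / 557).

(984 / 557)
  = (427 / 557)    [984 ≡ 427 mod 557]
  = (557 / 427)    [QR: 557 ≡ 1 mod 4, sign kept]
  = (130 / 427)    [557 ≡ 130 mod 427]
  = -(65 / 427)    [427 ≡ 3 mod 8 ⇒ (2 / 427) = -1]
  = -(427 / 65)    [QR: 65 ≡ 1 mod 4, sign kept]
  = -(37 / 65)    [427 ≡ 37 mod 65]
  = -(65 / 37)    [QR: 37 ≡ 1 mod 4, sign kept]
  = -(28 / 37)    [65 ≡ 28 mod 37]
  = -(7 / 37)    [37 ≡ 5 mod 8 ⇒ (2 / 37)^2 = +1]
  = -(37 / 7)    [QR: 37 ≡ 1 mod 4, sign kept]
  = -(2 / 7)    [37 ≡ 2 mod 7]
  = -(1 / 7)    [7 ≡ 7 mod 8 ⇒ (2 / 7) = +1]
  = -1    [(1 / 7) = 1]

-1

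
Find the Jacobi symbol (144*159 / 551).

By multiplicativity, (144·159 / 551) = (144 / 551)·(159 / 551).
First factor (144 / 551):
Factor out 2: 144 = 2^4·9. Since 551 ≡ 7 (mod 8), (2 / 551) = +1, and (2 / 551)^4 = +1. Now have (9 / 551).
9 ≡ 1 (mod 4), so quadratic reciprocity gives (9 / 551) = (551 / 9). Reduce: 551 ≡ 2 (mod 9). Now have (2 / 9).
Factor out 2: 2 = 2. Since 9 ≡ 1 (mod 8), (2 / 9) = +1. Now have (1 / 9).
(1 / 9) = 1. Collecting the sign factors: 1.
Second factor (159 / 551):
Both 159 ≡ 3 and 551 ≡ 3 (mod 4), so reciprocity gives (159 / 551) = -(551 / 159). Reduce: 551 ≡ 74 (mod 159). Now have -(74 / 159).
Factor out 2: 74 = 2·37. Since 159 ≡ 7 (mod 8), (2 / 159) = +1. Now have -(37 / 159).
37 ≡ 1 (mod 4), so quadratic reciprocity gives (37 / 159) = (159 / 37). Reduce: 159 ≡ 11 (mod 37). Now have -(11 / 37).
37 ≡ 1 (mod 4), so quadratic reciprocity gives (11 / 37) = (37 / 11). Reduce: 37 ≡ 4 (mod 11). Now have -(4 / 11).
Factor out 2: 4 = 2^2. Since 11 ≡ 3 (mod 8), (2 / 11) = -1, and (2 / 11)^2 = +1. Now have -(1 / 11).
(1 / 11) = 1. Collecting the sign factors: -1.
Product: (1)·(-1) = -1.

-1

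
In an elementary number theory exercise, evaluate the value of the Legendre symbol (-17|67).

-1

(-17|67)
  = (50|67)    [-17 ≡ 50 mod 67]
  = -(25|67)    [67 ≡ 3 mod 8 ⇒ (2|67) = -1]
  = -(67|25)    [QR: 25 ≡ 1 mod 4, sign kept]
  = -(17|25)    [67 ≡ 17 mod 25]
  = -(25|17)    [QR: 17 ≡ 1 mod 4, sign kept]
  = -(8|17)    [25 ≡ 8 mod 17]
  = -(1|17)    [17 ≡ 1 mod 8 ⇒ (2|17)^3 = +1]
  = -1    [(1|17) = 1]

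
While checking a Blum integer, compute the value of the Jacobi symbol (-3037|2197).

-1

(-3037|2197)
  = (1357|2197)    [-3037 ≡ 1357 mod 2197]
  = (2197|1357)    [QR: 1357 ≡ 1 mod 4, sign kept]
  = (840|1357)    [2197 ≡ 840 mod 1357]
  = -(105|1357)    [1357 ≡ 5 mod 8 ⇒ (2|1357)^3 = -1]
  = -(1357|105)    [QR: 105 ≡ 1 mod 4, sign kept]
  = -(97|105)    [1357 ≡ 97 mod 105]
  = -(105|97)    [QR: 97 ≡ 1 mod 4, sign kept]
  = -(8|97)    [105 ≡ 8 mod 97]
  = -(1|97)    [97 ≡ 1 mod 8 ⇒ (2|97)^3 = +1]
  = -1    [(1|97) = 1]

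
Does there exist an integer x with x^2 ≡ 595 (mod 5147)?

Both 595 ≡ 3 and 5147 ≡ 3 (mod 4), so reciprocity gives (595|5147) = -(5147|595). Reduce: 5147 ≡ 387 (mod 595). Now have -(387|595).
Both 387 ≡ 3 and 595 ≡ 3 (mod 4), so reciprocity gives (387|595) = -(595|387). Reduce: 595 ≡ 208 (mod 387). Now have (208|387).
Factor out 2: 208 = 2^4·13. Since 387 ≡ 3 (mod 8), (2|387) = -1, and (2|387)^4 = +1. Now have (13|387).
13 ≡ 1 (mod 4), so quadratic reciprocity gives (13|387) = (387|13). Reduce: 387 ≡ 10 (mod 13). Now have (10|13).
Factor out 2: 10 = 2·5. Since 13 ≡ 5 (mod 8), (2|13) = -1. Now have -(5|13).
5 ≡ 1 (mod 4), so quadratic reciprocity gives (5|13) = (13|5). Reduce: 13 ≡ 3 (mod 5). Now have -(3|5).
5 ≡ 1 (mod 4), so quadratic reciprocity gives (3|5) = (5|3). Reduce: 5 ≡ 2 (mod 3). Now have -(2|3).
Factor out 2: 2 = 2. Since 3 ≡ 3 (mod 8), (2|3) = -1. Now have (1|3).
(1|3) = 1. Collecting the sign factors: 1.
(595|5147) = 1, and 5147 is prime, so 595 is a quadratic residue mod 5147.

yes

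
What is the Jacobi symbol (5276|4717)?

Reduce the numerator: 5276 ≡ 559 (mod 4717), so (5276|4717) = (559|4717).
4717 ≡ 1 (mod 4), so quadratic reciprocity gives (559|4717) = (4717|559). Reduce: 4717 ≡ 245 (mod 559). Now have (245|559).
245 ≡ 1 (mod 4), so quadratic reciprocity gives (245|559) = (559|245). Reduce: 559 ≡ 69 (mod 245). Now have (69|245).
69 ≡ 1 (mod 4), so quadratic reciprocity gives (69|245) = (245|69). Reduce: 245 ≡ 38 (mod 69). Now have (38|69).
Factor out 2: 38 = 2·19. Since 69 ≡ 5 (mod 8), (2|69) = -1. Now have -(19|69).
69 ≡ 1 (mod 4), so quadratic reciprocity gives (19|69) = (69|19). Reduce: 69 ≡ 12 (mod 19). Now have -(12|19).
Factor out 2: 12 = 2^2·3. Since 19 ≡ 3 (mod 8), (2|19) = -1, and (2|19)^2 = +1. Now have -(3|19).
Both 3 ≡ 3 and 19 ≡ 3 (mod 4), so reciprocity gives (3|19) = -(19|3). Reduce: 19 ≡ 1 (mod 3). Now have (1|3).
(1|3) = 1. Collecting the sign factors: 1.

1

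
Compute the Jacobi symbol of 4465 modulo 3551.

-1

Reduce the numerator: 4465 ≡ 914 (mod 3551), so (4465/3551) = (914/3551).
Factor out 2: 914 = 2·457. Since 3551 ≡ 7 (mod 8), (2/3551) = +1. Now have (457/3551).
457 ≡ 1 (mod 4), so quadratic reciprocity gives (457/3551) = (3551/457). Reduce: 3551 ≡ 352 (mod 457). Now have (352/457).
Factor out 2: 352 = 2^5·11. Since 457 ≡ 1 (mod 8), (2/457) = +1, and (2/457)^5 = +1. Now have (11/457).
457 ≡ 1 (mod 4), so quadratic reciprocity gives (11/457) = (457/11). Reduce: 457 ≡ 6 (mod 11). Now have (6/11).
Factor out 2: 6 = 2·3. Since 11 ≡ 3 (mod 8), (2/11) = -1. Now have -(3/11).
Both 3 ≡ 3 and 11 ≡ 3 (mod 4), so reciprocity gives (3/11) = -(11/3). Reduce: 11 ≡ 2 (mod 3). Now have (2/3).
Factor out 2: 2 = 2. Since 3 ≡ 3 (mod 8), (2/3) = -1. Now have -(1/3).
(1/3) = 1. Collecting the sign factors: -1.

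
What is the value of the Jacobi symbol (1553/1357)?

(1553/1357)
  = (196/1357)    [1553 ≡ 196 mod 1357]
  = (49/1357)    [1357 ≡ 5 mod 8 ⇒ (2/1357)^2 = +1]
  = (1357/49)    [QR: 49 ≡ 1 mod 4, sign kept]
  = (34/49)    [1357 ≡ 34 mod 49]
  = (17/49)    [49 ≡ 1 mod 8 ⇒ (2/49) = +1]
  = (49/17)    [QR: 17 ≡ 1 mod 4, sign kept]
  = (15/17)    [49 ≡ 15 mod 17]
  = (17/15)    [QR: 17 ≡ 1 mod 4, sign kept]
  = (2/15)    [17 ≡ 2 mod 15]
  = (1/15)    [15 ≡ 7 mod 8 ⇒ (2/15) = +1]
  = 1    [(1/15) = 1]

1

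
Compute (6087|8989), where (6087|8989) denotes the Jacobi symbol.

1

8989 ≡ 1 (mod 4), so quadratic reciprocity gives (6087|8989) = (8989|6087). Reduce: 8989 ≡ 2902 (mod 6087). Now have (2902|6087).
Factor out 2: 2902 = 2·1451. Since 6087 ≡ 7 (mod 8), (2|6087) = +1. Now have (1451|6087).
Both 1451 ≡ 3 and 6087 ≡ 3 (mod 4), so reciprocity gives (1451|6087) = -(6087|1451). Reduce: 6087 ≡ 283 (mod 1451). Now have -(283|1451).
Both 283 ≡ 3 and 1451 ≡ 3 (mod 4), so reciprocity gives (283|1451) = -(1451|283). Reduce: 1451 ≡ 36 (mod 283). Now have (36|283).
Factor out 2: 36 = 2^2·9. Since 283 ≡ 3 (mod 8), (2|283) = -1, and (2|283)^2 = +1. Now have (9|283).
9 ≡ 1 (mod 4), so quadratic reciprocity gives (9|283) = (283|9). Reduce: 283 ≡ 4 (mod 9). Now have (4|9).
Factor out 2: 4 = 2^2. Since 9 ≡ 1 (mod 8), (2|9) = +1, and (2|9)^2 = +1. Now have (1|9).
(1|9) = 1. Collecting the sign factors: 1.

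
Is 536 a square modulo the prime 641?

Factor out 2: 536 = 2^3·67. Since 641 ≡ 1 (mod 8), (2/641) = +1, and (2/641)^3 = +1. Now have (67/641).
641 ≡ 1 (mod 4), so quadratic reciprocity gives (67/641) = (641/67). Reduce: 641 ≡ 38 (mod 67). Now have (38/67).
Factor out 2: 38 = 2·19. Since 67 ≡ 3 (mod 8), (2/67) = -1. Now have -(19/67).
Both 19 ≡ 3 and 67 ≡ 3 (mod 4), so reciprocity gives (19/67) = -(67/19). Reduce: 67 ≡ 10 (mod 19). Now have (10/19).
Factor out 2: 10 = 2·5. Since 19 ≡ 3 (mod 8), (2/19) = -1. Now have -(5/19).
5 ≡ 1 (mod 4), so quadratic reciprocity gives (5/19) = (19/5). Reduce: 19 ≡ 4 (mod 5). Now have -(4/5).
Factor out 2: 4 = 2^2. Since 5 ≡ 5 (mod 8), (2/5) = -1, and (2/5)^2 = +1. Now have -(1/5).
(1/5) = 1. Collecting the sign factors: -1.
(536/641) = -1, and 641 is prime, so 536 is not a quadratic residue mod 641.

no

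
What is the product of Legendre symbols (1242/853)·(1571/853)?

1

By multiplicativity, (1242·1571/853) = (1242/853)·(1571/853).
First factor (1242/853):
(1242/853)
  = (389/853)    [1242 ≡ 389 mod 853]
  = (853/389)    [QR: 389 ≡ 1 mod 4, sign kept]
  = (75/389)    [853 ≡ 75 mod 389]
  = (389/75)    [QR: 389 ≡ 1 mod 4, sign kept]
  = (14/75)    [389 ≡ 14 mod 75]
  = -(7/75)    [75 ≡ 3 mod 8 ⇒ (2/75) = -1]
  = (75/7)    [QR: both ≡ 3 mod 4, sign flips]
  = (5/7)    [75 ≡ 5 mod 7]
  = (7/5)    [QR: 5 ≡ 1 mod 4, sign kept]
  = (2/5)    [7 ≡ 2 mod 5]
  = -(1/5)    [5 ≡ 5 mod 8 ⇒ (2/5) = -1]
  = -1    [(1/5) = 1]
Second factor (1571/853):
(1571/853)
  = (718/853)    [1571 ≡ 718 mod 853]
  = -(359/853)    [853 ≡ 5 mod 8 ⇒ (2/853) = -1]
  = -(853/359)    [QR: 853 ≡ 1 mod 4, sign kept]
  = -(135/359)    [853 ≡ 135 mod 359]
  = (359/135)    [QR: both ≡ 3 mod 4, sign flips]
  = (89/135)    [359 ≡ 89 mod 135]
  = (135/89)    [QR: 89 ≡ 1 mod 4, sign kept]
  = (46/89)    [135 ≡ 46 mod 89]
  = (23/89)    [89 ≡ 1 mod 8 ⇒ (2/89) = +1]
  = (89/23)    [QR: 89 ≡ 1 mod 4, sign kept]
  = (20/23)    [89 ≡ 20 mod 23]
  = (5/23)    [23 ≡ 7 mod 8 ⇒ (2/23)^2 = +1]
  = (23/5)    [QR: 5 ≡ 1 mod 4, sign kept]
  = (3/5)    [23 ≡ 3 mod 5]
  = (5/3)    [QR: 5 ≡ 1 mod 4, sign kept]
  = (2/3)    [5 ≡ 2 mod 3]
  = -(1/3)    [3 ≡ 3 mod 8 ⇒ (2/3) = -1]
  = -1    [(1/3) = 1]
Product: (-1)·(-1) = 1.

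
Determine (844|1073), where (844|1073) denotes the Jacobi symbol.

-1

(844|1073)
  = (211|1073)    [1073 ≡ 1 mod 8 ⇒ (2|1073)^2 = +1]
  = (1073|211)    [QR: 1073 ≡ 1 mod 4, sign kept]
  = (18|211)    [1073 ≡ 18 mod 211]
  = -(9|211)    [211 ≡ 3 mod 8 ⇒ (2|211) = -1]
  = -(211|9)    [QR: 9 ≡ 1 mod 4, sign kept]
  = -(4|9)    [211 ≡ 4 mod 9]
  = -(1|9)    [9 ≡ 1 mod 8 ⇒ (2|9)^2 = +1]
  = -1    [(1|9) = 1]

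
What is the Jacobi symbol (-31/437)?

Pull out -1: (-31/437) = (-1/437)·(31/437). Since 437 ≡ 1 (mod 4), (-1/437) = +1. Now have (31/437).
437 ≡ 1 (mod 4), so quadratic reciprocity gives (31/437) = (437/31). Reduce: 437 ≡ 3 (mod 31). Now have (3/31).
Both 3 ≡ 3 and 31 ≡ 3 (mod 4), so reciprocity gives (3/31) = -(31/3). Reduce: 31 ≡ 1 (mod 3). Now have -(1/3).
(1/3) = 1. Collecting the sign factors: -1.

-1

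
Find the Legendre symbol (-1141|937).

1

Reduce the numerator: -1141 ≡ 733 (mod 937), so (-1141|937) = (733|937).
733 ≡ 1 (mod 4), so quadratic reciprocity gives (733|937) = (937|733). Reduce: 937 ≡ 204 (mod 733). Now have (204|733).
Factor out 2: 204 = 2^2·51. Since 733 ≡ 5 (mod 8), (2|733) = -1, and (2|733)^2 = +1. Now have (51|733).
733 ≡ 1 (mod 4), so quadratic reciprocity gives (51|733) = (733|51). Reduce: 733 ≡ 19 (mod 51). Now have (19|51).
Both 19 ≡ 3 and 51 ≡ 3 (mod 4), so reciprocity gives (19|51) = -(51|19). Reduce: 51 ≡ 13 (mod 19). Now have -(13|19).
13 ≡ 1 (mod 4), so quadratic reciprocity gives (13|19) = (19|13). Reduce: 19 ≡ 6 (mod 13). Now have -(6|13).
Factor out 2: 6 = 2·3. Since 13 ≡ 5 (mod 8), (2|13) = -1. Now have (3|13).
13 ≡ 1 (mod 4), so quadratic reciprocity gives (3|13) = (13|3). Reduce: 13 ≡ 1 (mod 3). Now have (1|3).
(1|3) = 1. Collecting the sign factors: 1.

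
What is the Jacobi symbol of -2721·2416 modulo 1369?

1

By multiplicativity, (-2721·2416|1369) = (-2721|1369)·(2416|1369).
First factor (-2721|1369):
Reduce the numerator: -2721 ≡ 17 (mod 1369), so (-2721|1369) = (17|1369).
17 ≡ 1 (mod 4), so quadratic reciprocity gives (17|1369) = (1369|17). Reduce: 1369 ≡ 9 (mod 17). Now have (9|17).
9 ≡ 1 (mod 4), so quadratic reciprocity gives (9|17) = (17|9). Reduce: 17 ≡ 8 (mod 9). Now have (8|9).
Factor out 2: 8 = 2^3. Since 9 ≡ 1 (mod 8), (2|9) = +1, and (2|9)^3 = +1. Now have (1|9).
(1|9) = 1. Collecting the sign factors: 1.
Second factor (2416|1369):
Reduce the numerator: 2416 ≡ 1047 (mod 1369), so (2416|1369) = (1047|1369).
1369 ≡ 1 (mod 4), so quadratic reciprocity gives (1047|1369) = (1369|1047). Reduce: 1369 ≡ 322 (mod 1047). Now have (322|1047).
Factor out 2: 322 = 2·161. Since 1047 ≡ 7 (mod 8), (2|1047) = +1. Now have (161|1047).
161 ≡ 1 (mod 4), so quadratic reciprocity gives (161|1047) = (1047|161). Reduce: 1047 ≡ 81 (mod 161). Now have (81|161).
81 ≡ 1 (mod 4), so quadratic reciprocity gives (81|161) = (161|81). Reduce: 161 ≡ 80 (mod 81). Now have (80|81).
Factor out 2: 80 = 2^4·5. Since 81 ≡ 1 (mod 8), (2|81) = +1, and (2|81)^4 = +1. Now have (5|81).
5 ≡ 1 (mod 4), so quadratic reciprocity gives (5|81) = (81|5). Reduce: 81 ≡ 1 (mod 5). Now have (1|5).
(1|5) = 1. Collecting the sign factors: 1.
Product: (1)·(1) = 1.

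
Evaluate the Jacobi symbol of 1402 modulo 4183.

Factor out 2: 1402 = 2·701. Since 4183 ≡ 7 (mod 8), (2 / 4183) = +1. Now have (701 / 4183).
701 ≡ 1 (mod 4), so quadratic reciprocity gives (701 / 4183) = (4183 / 701). Reduce: 4183 ≡ 678 (mod 701). Now have (678 / 701).
Factor out 2: 678 = 2·339. Since 701 ≡ 5 (mod 8), (2 / 701) = -1. Now have -(339 / 701).
701 ≡ 1 (mod 4), so quadratic reciprocity gives (339 / 701) = (701 / 339). Reduce: 701 ≡ 23 (mod 339). Now have -(23 / 339).
Both 23 ≡ 3 and 339 ≡ 3 (mod 4), so reciprocity gives (23 / 339) = -(339 / 23). Reduce: 339 ≡ 17 (mod 23). Now have (17 / 23).
17 ≡ 1 (mod 4), so quadratic reciprocity gives (17 / 23) = (23 / 17). Reduce: 23 ≡ 6 (mod 17). Now have (6 / 17).
Factor out 2: 6 = 2·3. Since 17 ≡ 1 (mod 8), (2 / 17) = +1. Now have (3 / 17).
17 ≡ 1 (mod 4), so quadratic reciprocity gives (3 / 17) = (17 / 3). Reduce: 17 ≡ 2 (mod 3). Now have (2 / 3).
Factor out 2: 2 = 2. Since 3 ≡ 3 (mod 8), (2 / 3) = -1. Now have -(1 / 3).
(1 / 3) = 1. Collecting the sign factors: -1.

-1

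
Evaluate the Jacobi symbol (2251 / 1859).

-1

(2251 / 1859)
  = (392 / 1859)    [2251 ≡ 392 mod 1859]
  = -(49 / 1859)    [1859 ≡ 3 mod 8 ⇒ (2 / 1859)^3 = -1]
  = -(1859 / 49)    [QR: 49 ≡ 1 mod 4, sign kept]
  = -(46 / 49)    [1859 ≡ 46 mod 49]
  = -(23 / 49)    [49 ≡ 1 mod 8 ⇒ (2 / 49) = +1]
  = -(49 / 23)    [QR: 49 ≡ 1 mod 4, sign kept]
  = -(3 / 23)    [49 ≡ 3 mod 23]
  = (23 / 3)    [QR: both ≡ 3 mod 4, sign flips]
  = (2 / 3)    [23 ≡ 2 mod 3]
  = -(1 / 3)    [3 ≡ 3 mod 8 ⇒ (2 / 3) = -1]
  = -1    [(1 / 3) = 1]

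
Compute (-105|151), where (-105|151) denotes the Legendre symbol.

-1

Reduce the numerator: -105 ≡ 46 (mod 151), so (-105|151) = (46|151).
Factor out 2: 46 = 2·23. Since 151 ≡ 7 (mod 8), (2|151) = +1. Now have (23|151).
Both 23 ≡ 3 and 151 ≡ 3 (mod 4), so reciprocity gives (23|151) = -(151|23). Reduce: 151 ≡ 13 (mod 23). Now have -(13|23).
13 ≡ 1 (mod 4), so quadratic reciprocity gives (13|23) = (23|13). Reduce: 23 ≡ 10 (mod 13). Now have -(10|13).
Factor out 2: 10 = 2·5. Since 13 ≡ 5 (mod 8), (2|13) = -1. Now have (5|13).
5 ≡ 1 (mod 4), so quadratic reciprocity gives (5|13) = (13|5). Reduce: 13 ≡ 3 (mod 5). Now have (3|5).
5 ≡ 1 (mod 4), so quadratic reciprocity gives (3|5) = (5|3). Reduce: 5 ≡ 2 (mod 3). Now have (2|3).
Factor out 2: 2 = 2. Since 3 ≡ 3 (mod 8), (2|3) = -1. Now have -(1|3).
(1|3) = 1. Collecting the sign factors: -1.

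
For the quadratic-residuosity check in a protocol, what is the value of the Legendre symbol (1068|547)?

(1068|547)
  = (521|547)    [1068 ≡ 521 mod 547]
  = (547|521)    [QR: 521 ≡ 1 mod 4, sign kept]
  = (26|521)    [547 ≡ 26 mod 521]
  = (13|521)    [521 ≡ 1 mod 8 ⇒ (2|521) = +1]
  = (521|13)    [QR: 13 ≡ 1 mod 4, sign kept]
  = (1|13)    [521 ≡ 1 mod 13]
  = 1    [(1|13) = 1]

1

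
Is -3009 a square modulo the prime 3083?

Reduce the numerator: -3009 ≡ 74 (mod 3083), so (-3009/3083) = (74/3083).
Factor out 2: 74 = 2·37. Since 3083 ≡ 3 (mod 8), (2/3083) = -1. Now have -(37/3083).
37 ≡ 1 (mod 4), so quadratic reciprocity gives (37/3083) = (3083/37). Reduce: 3083 ≡ 12 (mod 37). Now have -(12/37).
Factor out 2: 12 = 2^2·3. Since 37 ≡ 5 (mod 8), (2/37) = -1, and (2/37)^2 = +1. Now have -(3/37).
37 ≡ 1 (mod 4), so quadratic reciprocity gives (3/37) = (37/3). Reduce: 37 ≡ 1 (mod 3). Now have -(1/3).
(1/3) = 1. Collecting the sign factors: -1.
(-3009/3083) = -1, and 3083 is prime, so -3009 is not a quadratic residue mod 3083.

no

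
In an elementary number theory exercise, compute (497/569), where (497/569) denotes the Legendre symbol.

1

(497/569)
  = (569/497)    [QR: 497 ≡ 1 mod 4, sign kept]
  = (72/497)    [569 ≡ 72 mod 497]
  = (9/497)    [497 ≡ 1 mod 8 ⇒ (2/497)^3 = +1]
  = (497/9)    [QR: 9 ≡ 1 mod 4, sign kept]
  = (2/9)    [497 ≡ 2 mod 9]
  = (1/9)    [9 ≡ 1 mod 8 ⇒ (2/9) = +1]
  = 1    [(1/9) = 1]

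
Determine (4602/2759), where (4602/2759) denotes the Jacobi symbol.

-1

Reduce the numerator: 4602 ≡ 1843 (mod 2759), so (4602/2759) = (1843/2759).
Both 1843 ≡ 3 and 2759 ≡ 3 (mod 4), so reciprocity gives (1843/2759) = -(2759/1843). Reduce: 2759 ≡ 916 (mod 1843). Now have -(916/1843).
Factor out 2: 916 = 2^2·229. Since 1843 ≡ 3 (mod 8), (2/1843) = -1, and (2/1843)^2 = +1. Now have -(229/1843).
229 ≡ 1 (mod 4), so quadratic reciprocity gives (229/1843) = (1843/229). Reduce: 1843 ≡ 11 (mod 229). Now have -(11/229).
229 ≡ 1 (mod 4), so quadratic reciprocity gives (11/229) = (229/11). Reduce: 229 ≡ 9 (mod 11). Now have -(9/11).
9 ≡ 1 (mod 4), so quadratic reciprocity gives (9/11) = (11/9). Reduce: 11 ≡ 2 (mod 9). Now have -(2/9).
Factor out 2: 2 = 2. Since 9 ≡ 1 (mod 8), (2/9) = +1. Now have -(1/9).
(1/9) = 1. Collecting the sign factors: -1.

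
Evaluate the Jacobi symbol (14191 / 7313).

1

Reduce the numerator: 14191 ≡ 6878 (mod 7313), so (14191 / 7313) = (6878 / 7313).
Factor out 2: 6878 = 2·3439. Since 7313 ≡ 1 (mod 8), (2 / 7313) = +1. Now have (3439 / 7313).
7313 ≡ 1 (mod 4), so quadratic reciprocity gives (3439 / 7313) = (7313 / 3439). Reduce: 7313 ≡ 435 (mod 3439). Now have (435 / 3439).
Both 435 ≡ 3 and 3439 ≡ 3 (mod 4), so reciprocity gives (435 / 3439) = -(3439 / 435). Reduce: 3439 ≡ 394 (mod 435). Now have -(394 / 435).
Factor out 2: 394 = 2·197. Since 435 ≡ 3 (mod 8), (2 / 435) = -1. Now have (197 / 435).
197 ≡ 1 (mod 4), so quadratic reciprocity gives (197 / 435) = (435 / 197). Reduce: 435 ≡ 41 (mod 197). Now have (41 / 197).
41 ≡ 1 (mod 4), so quadratic reciprocity gives (41 / 197) = (197 / 41). Reduce: 197 ≡ 33 (mod 41). Now have (33 / 41).
33 ≡ 1 (mod 4), so quadratic reciprocity gives (33 / 41) = (41 / 33). Reduce: 41 ≡ 8 (mod 33). Now have (8 / 33).
Factor out 2: 8 = 2^3. Since 33 ≡ 1 (mod 8), (2 / 33) = +1, and (2 / 33)^3 = +1. Now have (1 / 33).
(1 / 33) = 1. Collecting the sign factors: 1.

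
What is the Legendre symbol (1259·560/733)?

-1

By multiplicativity, (1259·560/733) = (1259/733)·(560/733).
First factor (1259/733):
Reduce the numerator: 1259 ≡ 526 (mod 733), so (1259/733) = (526/733).
Factor out 2: 526 = 2·263. Since 733 ≡ 5 (mod 8), (2/733) = -1. Now have -(263/733).
733 ≡ 1 (mod 4), so quadratic reciprocity gives (263/733) = (733/263). Reduce: 733 ≡ 207 (mod 263). Now have -(207/263).
Both 207 ≡ 3 and 263 ≡ 3 (mod 4), so reciprocity gives (207/263) = -(263/207). Reduce: 263 ≡ 56 (mod 207). Now have (56/207).
Factor out 2: 56 = 2^3·7. Since 207 ≡ 7 (mod 8), (2/207) = +1, and (2/207)^3 = +1. Now have (7/207).
Both 7 ≡ 3 and 207 ≡ 3 (mod 4), so reciprocity gives (7/207) = -(207/7). Reduce: 207 ≡ 4 (mod 7). Now have -(4/7).
Factor out 2: 4 = 2^2. Since 7 ≡ 7 (mod 8), (2/7) = +1, and (2/7)^2 = +1. Now have -(1/7).
(1/7) = 1. Collecting the sign factors: -1.
Second factor (560/733):
Factor out 2: 560 = 2^4·35. Since 733 ≡ 5 (mod 8), (2/733) = -1, and (2/733)^4 = +1. Now have (35/733).
733 ≡ 1 (mod 4), so quadratic reciprocity gives (35/733) = (733/35). Reduce: 733 ≡ 33 (mod 35). Now have (33/35).
33 ≡ 1 (mod 4), so quadratic reciprocity gives (33/35) = (35/33). Reduce: 35 ≡ 2 (mod 33). Now have (2/33).
Factor out 2: 2 = 2. Since 33 ≡ 1 (mod 8), (2/33) = +1. Now have (1/33).
(1/33) = 1. Collecting the sign factors: 1.
Product: (-1)·(1) = -1.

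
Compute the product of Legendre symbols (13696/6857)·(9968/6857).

1

By multiplicativity, (13696·9968/6857) = (13696/6857)·(9968/6857).
First factor (13696/6857):
(13696/6857)
  = (6839/6857)    [13696 ≡ 6839 mod 6857]
  = (6857/6839)    [QR: 6857 ≡ 1 mod 4, sign kept]
  = (18/6839)    [6857 ≡ 18 mod 6839]
  = (9/6839)    [6839 ≡ 7 mod 8 ⇒ (2/6839) = +1]
  = (6839/9)    [QR: 9 ≡ 1 mod 4, sign kept]
  = (8/9)    [6839 ≡ 8 mod 9]
  = (1/9)    [9 ≡ 1 mod 8 ⇒ (2/9)^3 = +1]
  = 1    [(1/9) = 1]
Second factor (9968/6857):
(9968/6857)
  = (3111/6857)    [9968 ≡ 3111 mod 6857]
  = (6857/3111)    [QR: 6857 ≡ 1 mod 4, sign kept]
  = (635/3111)    [6857 ≡ 635 mod 3111]
  = -(3111/635)    [QR: both ≡ 3 mod 4, sign flips]
  = -(571/635)    [3111 ≡ 571 mod 635]
  = (635/571)    [QR: both ≡ 3 mod 4, sign flips]
  = (64/571)    [635 ≡ 64 mod 571]
  = (1/571)    [571 ≡ 3 mod 8 ⇒ (2/571)^6 = +1]
  = 1    [(1/571) = 1]
Product: (1)·(1) = 1.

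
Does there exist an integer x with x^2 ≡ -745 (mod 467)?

yes

Reduce the numerator: -745 ≡ 189 (mod 467), so (-745/467) = (189/467).
189 ≡ 1 (mod 4), so quadratic reciprocity gives (189/467) = (467/189). Reduce: 467 ≡ 89 (mod 189). Now have (89/189).
89 ≡ 1 (mod 4), so quadratic reciprocity gives (89/189) = (189/89). Reduce: 189 ≡ 11 (mod 89). Now have (11/89).
89 ≡ 1 (mod 4), so quadratic reciprocity gives (11/89) = (89/11). Reduce: 89 ≡ 1 (mod 11). Now have (1/11).
(1/11) = 1. Collecting the sign factors: 1.
(-745/467) = 1, and 467 is prime, so -745 is a quadratic residue mod 467.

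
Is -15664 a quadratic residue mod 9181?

(-15664/9181)
  = (2698/9181)    [-15664 ≡ 2698 mod 9181]
  = -(1349/9181)    [9181 ≡ 5 mod 8 ⇒ (2/9181) = -1]
  = -(9181/1349)    [QR: 1349 ≡ 1 mod 4, sign kept]
  = -(1087/1349)    [9181 ≡ 1087 mod 1349]
  = -(1349/1087)    [QR: 1349 ≡ 1 mod 4, sign kept]
  = -(262/1087)    [1349 ≡ 262 mod 1087]
  = -(131/1087)    [1087 ≡ 7 mod 8 ⇒ (2/1087) = +1]
  = (1087/131)    [QR: both ≡ 3 mod 4, sign flips]
  = (39/131)    [1087 ≡ 39 mod 131]
  = -(131/39)    [QR: both ≡ 3 mod 4, sign flips]
  = -(14/39)    [131 ≡ 14 mod 39]
  = -(7/39)    [39 ≡ 7 mod 8 ⇒ (2/39) = +1]
  = (39/7)    [QR: both ≡ 3 mod 4, sign flips]
  = (4/7)    [39 ≡ 4 mod 7]
  = (1/7)    [7 ≡ 7 mod 8 ⇒ (2/7)^2 = +1]
  = 1    [(1/7) = 1]
The Legendre symbol is 1, so x^2 ≡ -15664 (mod 9181) has solution.

yes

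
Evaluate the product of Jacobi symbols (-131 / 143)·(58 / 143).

-1

By multiplicativity, (-131·58 / 143) = (-131 / 143)·(58 / 143).
First factor (-131 / 143):
(-131 / 143)
  = -(131 / 143)    [143 ≡ 3 mod 4 ⇒ (-1 / 143) = -1]
  = (143 / 131)    [QR: both ≡ 3 mod 4, sign flips]
  = (12 / 131)    [143 ≡ 12 mod 131]
  = (3 / 131)    [131 ≡ 3 mod 8 ⇒ (2 / 131)^2 = +1]
  = -(131 / 3)    [QR: both ≡ 3 mod 4, sign flips]
  = -(2 / 3)    [131 ≡ 2 mod 3]
  = (1 / 3)    [3 ≡ 3 mod 8 ⇒ (2 / 3) = -1]
  = 1    [(1 / 3) = 1]
Second factor (58 / 143):
(58 / 143)
  = (29 / 143)    [143 ≡ 7 mod 8 ⇒ (2 / 143) = +1]
  = (143 / 29)    [QR: 29 ≡ 1 mod 4, sign kept]
  = (27 / 29)    [143 ≡ 27 mod 29]
  = (29 / 27)    [QR: 29 ≡ 1 mod 4, sign kept]
  = (2 / 27)    [29 ≡ 2 mod 27]
  = -(1 / 27)    [27 ≡ 3 mod 8 ⇒ (2 / 27) = -1]
  = -1    [(1 / 27) = 1]
Product: (1)·(-1) = -1.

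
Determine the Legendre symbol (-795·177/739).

1

By multiplicativity, (-795·177/739) = (-795/739)·(177/739).
First factor (-795/739):
(-795/739)
  = (683/739)    [-795 ≡ 683 mod 739]
  = -(739/683)    [QR: both ≡ 3 mod 4, sign flips]
  = -(56/683)    [739 ≡ 56 mod 683]
  = (7/683)    [683 ≡ 3 mod 8 ⇒ (2/683)^3 = -1]
  = -(683/7)    [QR: both ≡ 3 mod 4, sign flips]
  = -(4/7)    [683 ≡ 4 mod 7]
  = -(1/7)    [7 ≡ 7 mod 8 ⇒ (2/7)^2 = +1]
  = -1    [(1/7) = 1]
Second factor (177/739):
(177/739)
  = (739/177)    [QR: 177 ≡ 1 mod 4, sign kept]
  = (31/177)    [739 ≡ 31 mod 177]
  = (177/31)    [QR: 177 ≡ 1 mod 4, sign kept]
  = (22/31)    [177 ≡ 22 mod 31]
  = (11/31)    [31 ≡ 7 mod 8 ⇒ (2/31) = +1]
  = -(31/11)    [QR: both ≡ 3 mod 4, sign flips]
  = -(9/11)    [31 ≡ 9 mod 11]
  = -(11/9)    [QR: 9 ≡ 1 mod 4, sign kept]
  = -(2/9)    [11 ≡ 2 mod 9]
  = -(1/9)    [9 ≡ 1 mod 8 ⇒ (2/9) = +1]
  = -1    [(1/9) = 1]
Product: (-1)·(-1) = 1.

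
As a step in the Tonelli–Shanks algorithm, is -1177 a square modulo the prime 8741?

(-1177|8741)
  = (1177|8741)    [8741 ≡ 1 mod 4 ⇒ (-1|8741) = +1]
  = (8741|1177)    [QR: 1177 ≡ 1 mod 4, sign kept]
  = (502|1177)    [8741 ≡ 502 mod 1177]
  = (251|1177)    [1177 ≡ 1 mod 8 ⇒ (2|1177) = +1]
  = (1177|251)    [QR: 1177 ≡ 1 mod 4, sign kept]
  = (173|251)    [1177 ≡ 173 mod 251]
  = (251|173)    [QR: 173 ≡ 1 mod 4, sign kept]
  = (78|173)    [251 ≡ 78 mod 173]
  = -(39|173)    [173 ≡ 5 mod 8 ⇒ (2|173) = -1]
  = -(173|39)    [QR: 173 ≡ 1 mod 4, sign kept]
  = -(17|39)    [173 ≡ 17 mod 39]
  = -(39|17)    [QR: 17 ≡ 1 mod 4, sign kept]
  = -(5|17)    [39 ≡ 5 mod 17]
  = -(17|5)    [QR: 5 ≡ 1 mod 4, sign kept]
  = -(2|5)    [17 ≡ 2 mod 5]
  = (1|5)    [5 ≡ 5 mod 8 ⇒ (2|5) = -1]
  = 1    [(1|5) = 1]
(-1177|8741) = 1, and 8741 is prime, so -1177 is a quadratic residue mod 8741.

yes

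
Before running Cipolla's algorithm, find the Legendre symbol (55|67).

Both 55 ≡ 3 and 67 ≡ 3 (mod 4), so reciprocity gives (55|67) = -(67|55). Reduce: 67 ≡ 12 (mod 55). Now have -(12|55).
Factor out 2: 12 = 2^2·3. Since 55 ≡ 7 (mod 8), (2|55) = +1, and (2|55)^2 = +1. Now have -(3|55).
Both 3 ≡ 3 and 55 ≡ 3 (mod 4), so reciprocity gives (3|55) = -(55|3). Reduce: 55 ≡ 1 (mod 3). Now have (1|3).
(1|3) = 1. Collecting the sign factors: 1.

1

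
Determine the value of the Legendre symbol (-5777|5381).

-1

(-5777|5381)
  = (4985|5381)    [-5777 ≡ 4985 mod 5381]
  = (5381|4985)    [QR: 4985 ≡ 1 mod 4, sign kept]
  = (396|4985)    [5381 ≡ 396 mod 4985]
  = (99|4985)    [4985 ≡ 1 mod 8 ⇒ (2|4985)^2 = +1]
  = (4985|99)    [QR: 4985 ≡ 1 mod 4, sign kept]
  = (35|99)    [4985 ≡ 35 mod 99]
  = -(99|35)    [QR: both ≡ 3 mod 4, sign flips]
  = -(29|35)    [99 ≡ 29 mod 35]
  = -(35|29)    [QR: 29 ≡ 1 mod 4, sign kept]
  = -(6|29)    [35 ≡ 6 mod 29]
  = (3|29)    [29 ≡ 5 mod 8 ⇒ (2|29) = -1]
  = (29|3)    [QR: 29 ≡ 1 mod 4, sign kept]
  = (2|3)    [29 ≡ 2 mod 3]
  = -(1|3)    [3 ≡ 3 mod 8 ⇒ (2|3) = -1]
  = -1    [(1|3) = 1]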